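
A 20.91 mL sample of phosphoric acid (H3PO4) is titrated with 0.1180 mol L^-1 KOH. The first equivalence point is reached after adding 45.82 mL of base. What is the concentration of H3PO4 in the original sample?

0.259 M

n(KOH) = 0.1180 x 0.04582 = 0.005407 mol.
At the first equivalence point, 1 mol OH^- react per mol H3PO4, so n(H3PO4) = 0.005407 / 1 = 0.005407 mol.
[H3PO4] = 0.005407 / 0.02091 L = 0.259 M.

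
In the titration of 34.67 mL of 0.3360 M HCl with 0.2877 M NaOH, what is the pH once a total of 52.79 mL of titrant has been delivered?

n(acid) = 0.3360 x 0.03467 = 0.01165 mol; n(NaOH) added = 0.2877 x 0.05279 = 0.01519 mol.
Base is in excess by 0.01519 - 0.01165 = 0.003539 mol in a total volume of 0.08746 L.
[OH^-] = 0.003539/0.08746 = 0.04046 M, so pOH = 1.39 and pH = 14.00 - 1.39 = 12.61.

12.61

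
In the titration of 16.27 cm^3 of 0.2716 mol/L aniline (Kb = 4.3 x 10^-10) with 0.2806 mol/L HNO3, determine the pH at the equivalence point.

2.75

n(C6H5NH2) = 0.2716 x 0.01627 = 0.004419 mol; V(HNO3) at equivalence = 0.004419/0.2806 = 0.01575 L.
At equivalence the base is fully converted to C6H5NH3+; total volume = 0.03202 L, so [C6H5NH3+] = 0.004419/0.03202 = 0.1380 M.
Ka(C6H5NH3+) = Kw/Kb = 1.0e-14 / 4.3 x 10^-10 = 2.33e-5.
[H^+] = sqrt(Ka x [C6H5NH3+]) = sqrt(2.33e-5 x 0.1380) = 0.00179 M.
pH = -log(0.00179) = 2.75.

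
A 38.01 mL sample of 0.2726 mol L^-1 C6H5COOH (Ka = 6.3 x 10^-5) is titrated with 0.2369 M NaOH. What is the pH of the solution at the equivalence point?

8.65

n(C6H5COOH) = 0.2726 x 0.03801 = 0.01036 mol; V(NaOH) at equivalence = 0.01036/0.2369 = 0.04374 L.
At equivalence all the acid is converted to C6H5COO-; total volume = 0.03801 + 0.04374 = 0.08175 L, so [C6H5COO-] = 0.01036/0.08175 = 0.1267 M.
Kb = Kw/Ka = 1.0e-14 / 6.3 x 10^-5 = 1.59e-10.
[OH^-] = sqrt(Kb x [C6H5COO-]) = sqrt(1.59e-10 x 0.1267) = 4.49e-6 M.
pOH = 5.35, so pH = 14.00 - 5.35 = 8.65.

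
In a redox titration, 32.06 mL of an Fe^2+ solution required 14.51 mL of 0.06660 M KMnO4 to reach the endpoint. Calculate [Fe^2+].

n(KMnO4) = 0.06660 x 0.01451 = 0.0009664 mol.
From the balanced equation, 1 mol KMnO4 reacts with 5 mol Fe^2+, so n(Fe^2+) = 0.0009664 x 5/1 = 0.004832 mol.
[Fe^2+] = 0.004832 / 0.03206 L = 0.151 M.

0.151 M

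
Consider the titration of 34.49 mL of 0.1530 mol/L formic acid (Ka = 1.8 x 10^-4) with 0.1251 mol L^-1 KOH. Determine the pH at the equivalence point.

8.29

n(HCOOH) = 0.1530 x 0.03449 = 0.005277 mol; V(KOH) at equivalence = 0.005277/0.1251 = 0.04218 L.
At equivalence all the acid is converted to HCOO-; total volume = 0.03449 + 0.04218 = 0.07667 L, so [HCOO-] = 0.005277/0.07667 = 0.06883 M.
Kb = Kw/Ka = 1.0e-14 / 1.8 x 10^-4 = 5.56e-11.
[OH^-] = sqrt(Kb x [HCOO-]) = sqrt(5.56e-11 x 0.06883) = 1.96e-6 M.
pOH = 5.71, so pH = 14.00 - 5.71 = 8.29.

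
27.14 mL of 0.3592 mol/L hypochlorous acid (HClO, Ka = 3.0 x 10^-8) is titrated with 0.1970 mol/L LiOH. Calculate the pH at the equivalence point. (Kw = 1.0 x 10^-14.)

n(HClO) = 0.3592 x 0.02714 = 0.009749 mol; V(LiOH) at equivalence = 0.009749/0.1970 = 0.04949 L.
At equivalence all the acid is converted to ClO-; total volume = 0.02714 + 0.04949 = 0.07663 L, so [ClO-] = 0.009749/0.07663 = 0.1272 M.
Kb = Kw/Ka = 1.0e-14 / 3.0 x 10^-8 = 3.33e-7.
[OH^-] = sqrt(Kb x [ClO-]) = sqrt(3.33e-7 x 0.1272) = 0.000206 M.
pOH = 3.69, so pH = 14.00 - 3.69 = 10.31.

10.31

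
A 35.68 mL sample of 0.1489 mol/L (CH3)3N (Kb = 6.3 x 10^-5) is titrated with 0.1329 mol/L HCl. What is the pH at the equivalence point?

5.48

n((CH3)3N) = 0.1489 x 0.03568 = 0.005313 mol; V(HCl) at equivalence = 0.005313/0.1329 = 0.03998 L.
At equivalence the base is fully converted to (CH3)3NH+; total volume = 0.07566 L, so [(CH3)3NH+] = 0.005313/0.07566 = 0.07022 M.
Ka((CH3)3NH+) = Kw/Kb = 1.0e-14 / 6.3 x 10^-5 = 1.59e-10.
[H^+] = sqrt(Ka x [(CH3)3NH+]) = sqrt(1.59e-10 x 0.07022) = 3.34e-6 M.
pH = -log(3.34e-6) = 5.48.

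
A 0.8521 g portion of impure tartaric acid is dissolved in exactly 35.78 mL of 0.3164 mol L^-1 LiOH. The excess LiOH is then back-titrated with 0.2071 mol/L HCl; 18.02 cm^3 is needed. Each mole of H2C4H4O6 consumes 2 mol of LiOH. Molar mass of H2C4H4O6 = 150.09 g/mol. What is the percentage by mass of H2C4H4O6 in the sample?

Total n(LiOH) added = 0.3164 x 0.03578 = 0.01132 mol.
n(HCl) used = 0.2071 x 0.01802 = 0.003732 mol, which equals the excess n(LiOH).
So n(LiOH) consumed by the sample = 0.01132 - 0.003732 = 0.007589 mol.
n(H2C4H4O6) = 0.007589 / 2 = 0.003794 mol.
mass H2C4H4O6 = 0.003794 x 150.09 = 0.5695 g, so %H2C4H4O6 = 0.5695/0.8521 x 100 = 66.8%.

66.8%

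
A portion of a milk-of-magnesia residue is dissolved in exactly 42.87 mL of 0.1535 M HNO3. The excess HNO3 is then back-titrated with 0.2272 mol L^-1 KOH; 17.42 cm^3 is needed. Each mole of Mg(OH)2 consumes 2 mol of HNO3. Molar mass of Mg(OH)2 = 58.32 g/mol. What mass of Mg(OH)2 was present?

0.0765 g

Total n(HNO3) added = 0.1535 x 0.04287 = 0.006581 mol.
n(KOH) used = 0.2272 x 0.01742 = 0.003958 mol, which equals the excess n(HNO3).
So n(HNO3) consumed by the sample = 0.006581 - 0.003958 = 0.002623 mol.
n(Mg(OH)2) = 0.002623 / 2 = 0.001311 mol.
mass = 0.001311 mol x 58.32 g/mol = 0.0765 g.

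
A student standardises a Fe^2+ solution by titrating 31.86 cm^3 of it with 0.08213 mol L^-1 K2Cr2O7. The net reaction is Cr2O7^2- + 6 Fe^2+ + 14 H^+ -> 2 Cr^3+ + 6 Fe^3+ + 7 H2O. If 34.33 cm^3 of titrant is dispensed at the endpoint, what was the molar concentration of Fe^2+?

0.531 M

n(K2Cr2O7) = 0.08213 x 0.03433 = 0.002820 mol.
From the balanced equation, 1 mol K2Cr2O7 reacts with 6 mol Fe^2+, so n(Fe^2+) = 0.002820 x 6/1 = 0.01692 mol.
[Fe^2+] = 0.01692 / 0.03186 L = 0.531 M.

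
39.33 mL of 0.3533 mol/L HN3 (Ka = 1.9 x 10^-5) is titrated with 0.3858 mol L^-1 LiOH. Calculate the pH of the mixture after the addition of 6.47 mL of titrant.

4.06

Initial n(HN3) = 0.3533 x 0.03933 = 0.01390 mol.
n(LiOH) added = 0.3858 x 0.006470 = 0.002496 mol, converting that many moles of HN3 to N3-.
Remaining n(HN3) = 0.01140 mol; n(N3-) = 0.002496 mol.
By Henderson-Hasselbalch, pH = pKa + log([A^-]/[HA]) = 4.72 + log(0.002496/0.01140) = 4.72 + (-0.66) = 4.06.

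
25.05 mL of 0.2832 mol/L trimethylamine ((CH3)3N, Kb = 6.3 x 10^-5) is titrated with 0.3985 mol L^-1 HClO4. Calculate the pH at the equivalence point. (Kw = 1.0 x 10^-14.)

5.29

n((CH3)3N) = 0.2832 x 0.02505 = 0.007094 mol; V(HClO4) at equivalence = 0.007094/0.3985 = 0.01780 L.
At equivalence the base is fully converted to (CH3)3NH+; total volume = 0.04285 L, so [(CH3)3NH+] = 0.007094/0.04285 = 0.1655 M.
Ka((CH3)3NH+) = Kw/Kb = 1.0e-14 / 6.3 x 10^-5 = 1.59e-10.
[H^+] = sqrt(Ka x [(CH3)3NH+]) = sqrt(1.59e-10 x 0.1655) = 5.13e-6 M.
pH = -log(5.13e-6) = 5.29.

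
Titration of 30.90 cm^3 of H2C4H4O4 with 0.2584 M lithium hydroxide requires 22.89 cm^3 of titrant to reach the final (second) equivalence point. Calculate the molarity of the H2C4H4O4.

0.0957 M

n(LiOH) = 0.2584 x 0.02289 = 0.005915 mol.
At the final (second) equivalence point, 2 mol OH^- react per mol H2C4H4O4, so n(H2C4H4O4) = 0.005915 / 2 = 0.002957 mol.
[H2C4H4O4] = 0.002957 / 0.03090 L = 0.0957 M.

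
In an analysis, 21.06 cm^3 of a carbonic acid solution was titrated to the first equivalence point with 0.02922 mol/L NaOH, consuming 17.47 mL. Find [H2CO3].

0.0242 M

n(NaOH) = 0.02922 x 0.01747 = 0.0005105 mol.
At the first equivalence point, 1 mol OH^- react per mol H2CO3, so n(H2CO3) = 0.0005105 / 1 = 0.0005105 mol.
[H2CO3] = 0.0005105 / 0.02106 L = 0.0242 M.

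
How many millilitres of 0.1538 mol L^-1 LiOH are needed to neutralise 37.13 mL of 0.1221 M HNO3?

29.5 mL

n(HNO3) = 0.1221 mol/L x 0.03713 L = 0.004534 mol.
At equivalence n(LiOH) = n(HNO3) = 0.004534 mol.
V(LiOH) = 0.004534 / 0.1538 = 0.02948 L = 29.5 mL.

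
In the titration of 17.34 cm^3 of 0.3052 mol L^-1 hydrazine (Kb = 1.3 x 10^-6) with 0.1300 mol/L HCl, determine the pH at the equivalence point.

4.58

n(N2H4) = 0.3052 x 0.01734 = 0.005292 mol; V(HCl) at equivalence = 0.005292/0.1300 = 0.04071 L.
At equivalence the base is fully converted to N2H5+; total volume = 0.05805 L, so [N2H5+] = 0.005292/0.05805 = 0.09117 M.
Ka(N2H5+) = Kw/Kb = 1.0e-14 / 1.3 x 10^-6 = 7.69e-9.
[H^+] = sqrt(Ka x [N2H5+]) = sqrt(7.69e-9 x 0.09117) = 2.65e-5 M.
pH = -log(2.65e-5) = 4.58.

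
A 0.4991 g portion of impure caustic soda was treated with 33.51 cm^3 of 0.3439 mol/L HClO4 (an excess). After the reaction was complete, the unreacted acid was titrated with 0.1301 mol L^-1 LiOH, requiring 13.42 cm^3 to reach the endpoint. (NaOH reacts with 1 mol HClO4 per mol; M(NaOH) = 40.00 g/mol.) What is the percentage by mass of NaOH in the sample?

78.4%

Total n(HClO4) added = 0.3439 x 0.03351 = 0.01152 mol.
n(LiOH) used = 0.1301 x 0.01342 = 0.001746 mol, which equals the excess n(HClO4).
So n(HClO4) consumed by the sample = 0.01152 - 0.001746 = 0.009778 mol.
n(NaOH) = 0.009778 / 1 = 0.009778 mol.
mass NaOH = 0.009778 x 40.00 = 0.3911 g, so %NaOH = 0.3911/0.4991 x 100 = 78.4%.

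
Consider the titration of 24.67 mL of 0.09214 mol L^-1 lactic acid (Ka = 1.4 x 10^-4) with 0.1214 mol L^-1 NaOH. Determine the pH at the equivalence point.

n(HC3H5O3) = 0.09214 x 0.02467 = 0.002273 mol; V(NaOH) at equivalence = 0.002273/0.1214 = 0.01872 L.
At equivalence all the acid is converted to C3H5O3-; total volume = 0.02467 + 0.01872 = 0.04339 L, so [C3H5O3-] = 0.002273/0.04339 = 0.05238 M.
Kb = Kw/Ka = 1.0e-14 / 1.4 x 10^-4 = 7.14e-11.
[OH^-] = sqrt(Kb x [C3H5O3-]) = sqrt(7.14e-11 x 0.05238) = 1.93e-6 M.
pOH = 5.71, so pH = 14.00 - 5.71 = 8.29.

8.29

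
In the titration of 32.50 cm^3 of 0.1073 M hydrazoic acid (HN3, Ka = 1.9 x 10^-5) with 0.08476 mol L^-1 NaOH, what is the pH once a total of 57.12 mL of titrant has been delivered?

n(acid) = 0.1073 x 0.03250 = 0.003487 mol; n(NaOH) added = 0.08476 x 0.05712 = 0.004841 mol.
Base is in excess by 0.004841 - 0.003487 = 0.001354 mol in a total volume of 0.08962 L.
[OH^-] = 0.001354/0.08962 = 0.01511 M, so pOH = 1.82 and pH = 14.00 - 1.82 = 12.18.

12.18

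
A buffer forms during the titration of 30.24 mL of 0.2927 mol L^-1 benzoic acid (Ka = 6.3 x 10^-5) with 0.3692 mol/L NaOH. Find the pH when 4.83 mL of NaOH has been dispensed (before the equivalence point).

3.60

Initial n(C6H5COOH) = 0.2927 x 0.03024 = 0.008851 mol.
n(NaOH) added = 0.3692 x 0.004830 = 0.001783 mol, converting that many moles of C6H5COOH to C6H5COO-.
Remaining n(C6H5COOH) = 0.007068 mol; n(C6H5COO-) = 0.001783 mol.
By Henderson-Hasselbalch, pH = pKa + log([A^-]/[HA]) = 4.20 + log(0.001783/0.007068) = 4.20 + (-0.60) = 3.60.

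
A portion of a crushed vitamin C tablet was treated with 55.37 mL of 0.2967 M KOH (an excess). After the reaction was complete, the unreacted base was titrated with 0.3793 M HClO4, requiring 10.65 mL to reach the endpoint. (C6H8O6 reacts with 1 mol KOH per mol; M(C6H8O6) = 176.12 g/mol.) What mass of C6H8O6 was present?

2.18 g

Total n(KOH) added = 0.2967 x 0.05537 = 0.01643 mol.
n(HClO4) used = 0.3793 x 0.01065 = 0.004040 mol, which equals the excess n(KOH).
So n(KOH) consumed by the sample = 0.01643 - 0.004040 = 0.01239 mol.
n(C6H8O6) = 0.01239 / 1 = 0.01239 mol.
mass = 0.01239 mol x 176.12 g/mol = 2.18 g.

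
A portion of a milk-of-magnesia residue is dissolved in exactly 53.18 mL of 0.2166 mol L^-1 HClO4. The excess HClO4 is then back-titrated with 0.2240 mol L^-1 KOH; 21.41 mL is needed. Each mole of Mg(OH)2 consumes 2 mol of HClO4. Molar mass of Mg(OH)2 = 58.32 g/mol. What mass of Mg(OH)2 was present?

Total n(HClO4) added = 0.2166 x 0.05318 = 0.01152 mol.
n(KOH) used = 0.2240 x 0.02141 = 0.004796 mol, which equals the excess n(HClO4).
So n(HClO4) consumed by the sample = 0.01152 - 0.004796 = 0.006723 mol.
n(Mg(OH)2) = 0.006723 / 2 = 0.003361 mol.
mass = 0.003361 mol x 58.32 g/mol = 0.196 g.

0.196 g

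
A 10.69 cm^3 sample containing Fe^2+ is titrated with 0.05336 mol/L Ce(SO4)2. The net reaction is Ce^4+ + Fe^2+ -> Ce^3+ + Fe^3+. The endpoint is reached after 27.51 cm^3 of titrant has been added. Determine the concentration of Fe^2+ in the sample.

0.137 M

n(Ce(SO4)2) = 0.05336 x 0.02751 = 0.001468 mol.
From the balanced equation, 1 mol Ce(SO4)2 reacts with 1 mol Fe^2+, so n(Fe^2+) = 0.001468 x 1/1 = 0.001468 mol.
[Fe^2+] = 0.001468 / 0.01069 L = 0.137 M.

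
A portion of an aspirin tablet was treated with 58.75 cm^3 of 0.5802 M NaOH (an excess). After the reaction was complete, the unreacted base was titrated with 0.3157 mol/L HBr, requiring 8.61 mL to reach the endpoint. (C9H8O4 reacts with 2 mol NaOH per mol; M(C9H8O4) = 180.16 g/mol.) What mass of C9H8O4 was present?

2.83 g

Total n(NaOH) added = 0.5802 x 0.05875 = 0.03409 mol.
n(HBr) used = 0.3157 x 0.008610 = 0.002718 mol, which equals the excess n(NaOH).
So n(NaOH) consumed by the sample = 0.03409 - 0.002718 = 0.03137 mol.
n(C9H8O4) = 0.03137 / 2 = 0.01568 mol.
mass = 0.01568 mol x 180.16 g/mol = 2.83 g.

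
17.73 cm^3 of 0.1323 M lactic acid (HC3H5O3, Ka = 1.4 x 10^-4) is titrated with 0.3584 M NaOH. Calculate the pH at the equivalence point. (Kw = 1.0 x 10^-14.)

n(HC3H5O3) = 0.1323 x 0.01773 = 0.002346 mol; V(NaOH) at equivalence = 0.002346/0.3584 = 0.006545 L.
At equivalence all the acid is converted to C3H5O3-; total volume = 0.01773 + 0.006545 = 0.02427 L, so [C3H5O3-] = 0.002346/0.02427 = 0.09663 M.
Kb = Kw/Ka = 1.0e-14 / 1.4 x 10^-4 = 7.14e-11.
[OH^-] = sqrt(Kb x [C3H5O3-]) = sqrt(7.14e-11 x 0.09663) = 2.63e-6 M.
pOH = 5.58, so pH = 14.00 - 5.58 = 8.42.

8.42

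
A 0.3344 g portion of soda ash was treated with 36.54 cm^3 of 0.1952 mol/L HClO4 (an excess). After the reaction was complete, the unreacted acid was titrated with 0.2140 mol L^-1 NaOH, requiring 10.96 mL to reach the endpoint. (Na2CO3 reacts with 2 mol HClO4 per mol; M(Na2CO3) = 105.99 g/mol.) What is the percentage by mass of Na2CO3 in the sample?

75.9%

Total n(HClO4) added = 0.1952 x 0.03654 = 0.007133 mol.
n(NaOH) used = 0.2140 x 0.01096 = 0.002345 mol, which equals the excess n(HClO4).
So n(HClO4) consumed by the sample = 0.007133 - 0.002345 = 0.004787 mol.
n(Na2CO3) = 0.004787 / 2 = 0.002394 mol.
mass Na2CO3 = 0.002394 x 105.99 = 0.2537 g, so %Na2CO3 = 0.2537/0.3344 x 100 = 75.9%.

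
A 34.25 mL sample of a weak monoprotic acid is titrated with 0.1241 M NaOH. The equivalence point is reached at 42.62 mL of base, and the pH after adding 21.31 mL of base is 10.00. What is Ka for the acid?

21.31 mL is half of the equivalence volume, so this is the half-equivalence point where [HA] = [A^-].
At half-equivalence pH = pKa, so pKa = 10.00.
Ka = 10^(-10.00) = 1.0 x 10^-10.

1.0 x 10^-10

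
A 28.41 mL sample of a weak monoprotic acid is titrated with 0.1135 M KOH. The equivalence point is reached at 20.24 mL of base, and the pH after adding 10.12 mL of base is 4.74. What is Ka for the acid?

1.8 x 10^-5

10.12 mL is half of the equivalence volume, so this is the half-equivalence point where [HA] = [A^-].
At half-equivalence pH = pKa, so pKa = 4.74.
Ka = 10^(-4.74) = 1.8 x 10^-5.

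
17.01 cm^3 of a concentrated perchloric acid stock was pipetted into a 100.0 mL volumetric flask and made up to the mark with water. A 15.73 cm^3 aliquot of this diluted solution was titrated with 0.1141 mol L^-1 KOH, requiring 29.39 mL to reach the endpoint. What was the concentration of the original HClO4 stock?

1.25 M

n(KOH) = 0.1141 x 0.02939 = 0.003353 mol.
n(HClO4) in the aliquot = 0.003353 mol.
[diluted HClO4] = 0.003353 / 0.01573 = 0.2132 M.
Dilution factor = 100.0/17.01 = 5.879, so [stock] = 0.2132 x 5.879 = 1.25 M.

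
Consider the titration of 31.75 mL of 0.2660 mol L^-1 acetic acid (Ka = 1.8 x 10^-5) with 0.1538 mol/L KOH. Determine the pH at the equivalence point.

n(CH3COOH) = 0.2660 x 0.03175 = 0.008446 mol; V(KOH) at equivalence = 0.008446/0.1538 = 0.05491 L.
At equivalence all the acid is converted to CH3COO-; total volume = 0.03175 + 0.05491 = 0.08666 L, so [CH3COO-] = 0.008446/0.08666 = 0.09745 M.
Kb = Kw/Ka = 1.0e-14 / 1.8 x 10^-5 = 5.56e-10.
[OH^-] = sqrt(Kb x [CH3COO-]) = sqrt(5.56e-10 x 0.09745) = 7.36e-6 M.
pOH = 5.13, so pH = 14.00 - 5.13 = 8.87.

8.87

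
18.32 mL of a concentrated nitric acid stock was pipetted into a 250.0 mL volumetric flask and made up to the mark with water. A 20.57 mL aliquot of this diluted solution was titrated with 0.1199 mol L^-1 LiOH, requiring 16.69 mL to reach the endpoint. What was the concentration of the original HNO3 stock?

n(LiOH) = 0.1199 x 0.01669 = 0.002001 mol.
n(HNO3) in the aliquot = 0.002001 mol.
[diluted HNO3] = 0.002001 / 0.02057 = 0.09728 M.
Dilution factor = 250.0/18.32 = 13.65, so [stock] = 0.09728 x 13.65 = 1.33 M.

1.33 M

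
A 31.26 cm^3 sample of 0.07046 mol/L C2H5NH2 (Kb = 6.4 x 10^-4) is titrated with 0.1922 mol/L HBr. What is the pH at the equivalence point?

n(C2H5NH2) = 0.07046 x 0.03126 = 0.002203 mol; V(HBr) at equivalence = 0.002203/0.1922 = 0.01146 L.
At equivalence the base is fully converted to C2H5NH3+; total volume = 0.04272 L, so [C2H5NH3+] = 0.002203/0.04272 = 0.05156 M.
Ka(C2H5NH3+) = Kw/Kb = 1.0e-14 / 6.4 x 10^-4 = 1.56e-11.
[H^+] = sqrt(Ka x [C2H5NH3+]) = sqrt(1.56e-11 x 0.05156) = 8.98e-7 M.
pH = -log(8.98e-7) = 6.05.

6.05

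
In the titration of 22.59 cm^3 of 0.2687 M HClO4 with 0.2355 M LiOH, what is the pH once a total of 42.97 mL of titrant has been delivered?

n(acid) = 0.2687 x 0.02259 = 0.006070 mol; n(LiOH) added = 0.2355 x 0.04297 = 0.01012 mol.
Base is in excess by 0.01012 - 0.006070 = 0.004050 mol in a total volume of 0.06556 L.
[OH^-] = 0.004050/0.06556 = 0.06177 M, so pOH = 1.21 and pH = 14.00 - 1.21 = 12.79.

12.79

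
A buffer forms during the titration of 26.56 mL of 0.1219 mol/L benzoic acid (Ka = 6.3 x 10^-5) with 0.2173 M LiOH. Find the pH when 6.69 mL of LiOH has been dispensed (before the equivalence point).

4.11

Initial n(C6H5COOH) = 0.1219 x 0.02656 = 0.003238 mol.
n(LiOH) added = 0.2173 x 0.006690 = 0.001454 mol, converting that many moles of C6H5COOH to C6H5COO-.
Remaining n(C6H5COOH) = 0.001784 mol; n(C6H5COO-) = 0.001454 mol.
By Henderson-Hasselbalch, pH = pKa + log([A^-]/[HA]) = 4.20 + log(0.001454/0.001784) = 4.20 + (-0.09) = 4.11.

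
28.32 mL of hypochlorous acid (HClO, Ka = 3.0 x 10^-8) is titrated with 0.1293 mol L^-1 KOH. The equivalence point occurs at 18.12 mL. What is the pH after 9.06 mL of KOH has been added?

7.52

9.06 mL is exactly half the equivalence volume (18.12/2), i.e. the half-equivalence point.
There, n(HA) = n(A^-), so pH = pKa = -log(3.0 x 10^-8) = 7.52.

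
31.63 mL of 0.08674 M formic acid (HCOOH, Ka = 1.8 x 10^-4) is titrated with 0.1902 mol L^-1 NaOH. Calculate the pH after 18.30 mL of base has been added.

n(acid) = 0.08674 x 0.03163 = 0.002744 mol; n(NaOH) added = 0.1902 x 0.01830 = 0.003481 mol.
Base is in excess by 0.003481 - 0.002744 = 0.0007371 mol in a total volume of 0.04993 L.
[OH^-] = 0.0007371/0.04993 = 0.01476 M, so pOH = 1.83 and pH = 14.00 - 1.83 = 12.17.

12.17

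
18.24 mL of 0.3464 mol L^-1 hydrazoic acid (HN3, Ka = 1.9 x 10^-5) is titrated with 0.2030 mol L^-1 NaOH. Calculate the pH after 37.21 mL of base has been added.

n(acid) = 0.3464 x 0.01824 = 0.006318 mol; n(NaOH) added = 0.2030 x 0.03721 = 0.007554 mol.
Base is in excess by 0.007554 - 0.006318 = 0.001235 mol in a total volume of 0.05545 L.
[OH^-] = 0.001235/0.05545 = 0.02228 M, so pOH = 1.65 and pH = 14.00 - 1.65 = 12.35.

12.35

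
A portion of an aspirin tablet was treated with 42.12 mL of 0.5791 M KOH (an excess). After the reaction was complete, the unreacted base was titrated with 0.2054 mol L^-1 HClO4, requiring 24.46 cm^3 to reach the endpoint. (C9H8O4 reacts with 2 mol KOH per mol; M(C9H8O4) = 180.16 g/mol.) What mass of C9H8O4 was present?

Total n(KOH) added = 0.5791 x 0.04212 = 0.02439 mol.
n(HClO4) used = 0.2054 x 0.02446 = 0.005024 mol, which equals the excess n(KOH).
So n(KOH) consumed by the sample = 0.02439 - 0.005024 = 0.01937 mol.
n(C9H8O4) = 0.01937 / 2 = 0.009684 mol.
mass = 0.009684 mol x 180.16 g/mol = 1.74 g.

1.74 g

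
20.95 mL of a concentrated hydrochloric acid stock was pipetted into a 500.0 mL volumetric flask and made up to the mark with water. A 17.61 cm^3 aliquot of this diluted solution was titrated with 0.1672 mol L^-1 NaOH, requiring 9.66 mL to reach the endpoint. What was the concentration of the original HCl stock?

2.19 M

n(NaOH) = 0.1672 x 0.009660 = 0.001615 mol.
n(HCl) in the aliquot = 0.001615 mol.
[diluted HCl] = 0.001615 / 0.01761 = 0.09172 M.
Dilution factor = 500.0/20.95 = 23.87, so [stock] = 0.09172 x 23.87 = 2.19 M.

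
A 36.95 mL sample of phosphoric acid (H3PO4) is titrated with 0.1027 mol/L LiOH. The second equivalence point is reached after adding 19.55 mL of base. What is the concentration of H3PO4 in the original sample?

n(LiOH) = 0.1027 x 0.01955 = 0.002008 mol.
At the second equivalence point, 2 mol OH^- react per mol H3PO4, so n(H3PO4) = 0.002008 / 2 = 0.001004 mol.
[H3PO4] = 0.001004 / 0.03695 L = 0.0272 M.

0.0272 M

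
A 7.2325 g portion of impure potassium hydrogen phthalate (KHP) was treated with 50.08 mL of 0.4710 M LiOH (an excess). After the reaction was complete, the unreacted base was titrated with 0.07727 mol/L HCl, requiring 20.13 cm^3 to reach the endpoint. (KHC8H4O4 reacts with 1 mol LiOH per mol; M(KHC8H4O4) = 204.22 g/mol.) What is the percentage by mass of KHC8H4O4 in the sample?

62.2%

Total n(LiOH) added = 0.4710 x 0.05008 = 0.02359 mol.
n(HCl) used = 0.07727 x 0.02013 = 0.001555 mol, which equals the excess n(LiOH).
So n(LiOH) consumed by the sample = 0.02359 - 0.001555 = 0.02203 mol.
n(KHC8H4O4) = 0.02203 / 1 = 0.02203 mol.
mass KHC8H4O4 = 0.02203 x 204.22 = 4.499 g, so %KHC8H4O4 = 4.499/7.2325 x 100 = 62.2%.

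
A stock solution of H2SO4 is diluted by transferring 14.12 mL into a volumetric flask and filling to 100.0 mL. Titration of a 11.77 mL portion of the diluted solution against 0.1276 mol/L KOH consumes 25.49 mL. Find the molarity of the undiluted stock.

n(KOH) = 0.1276 x 0.02549 = 0.003253 mol.
n(H2SO4) in the aliquot = 0.003253 x 1/2 = 0.001626 mol.
[diluted H2SO4] = 0.001626 / 0.01177 = 0.1382 M.
Dilution factor = 100.0/14.12 = 7.082, so [stock] = 0.1382 x 7.082 = 0.979 M.

0.979 M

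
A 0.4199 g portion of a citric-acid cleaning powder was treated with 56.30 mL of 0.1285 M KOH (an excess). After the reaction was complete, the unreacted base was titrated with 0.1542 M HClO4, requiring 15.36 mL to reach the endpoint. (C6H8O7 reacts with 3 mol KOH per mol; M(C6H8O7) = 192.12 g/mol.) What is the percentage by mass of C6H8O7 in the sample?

74.2%

Total n(KOH) added = 0.1285 x 0.05630 = 0.007235 mol.
n(HClO4) used = 0.1542 x 0.01536 = 0.002369 mol, which equals the excess n(KOH).
So n(KOH) consumed by the sample = 0.007235 - 0.002369 = 0.004866 mol.
n(C6H8O7) = 0.004866 / 3 = 0.001622 mol.
mass C6H8O7 = 0.001622 x 192.12 = 0.3116 g, so %C6H8O7 = 0.3116/0.4199 x 100 = 74.2%.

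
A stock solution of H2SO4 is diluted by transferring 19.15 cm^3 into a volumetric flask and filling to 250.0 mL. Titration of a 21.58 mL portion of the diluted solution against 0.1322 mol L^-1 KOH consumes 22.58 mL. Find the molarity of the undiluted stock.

n(KOH) = 0.1322 x 0.02258 = 0.002985 mol.
n(H2SO4) in the aliquot = 0.002985 x 1/2 = 0.001493 mol.
[diluted H2SO4] = 0.001493 / 0.02158 = 0.06916 M.
Dilution factor = 250.0/19.15 = 13.05, so [stock] = 0.06916 x 13.05 = 0.903 M.

0.903 M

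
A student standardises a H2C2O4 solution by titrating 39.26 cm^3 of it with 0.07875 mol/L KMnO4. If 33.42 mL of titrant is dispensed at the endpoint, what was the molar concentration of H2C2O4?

0.168 M

n(KMnO4) = 0.07875 x 0.03342 = 0.002632 mol.
From the balanced equation, 2 mol KMnO4 reacts with 5 mol H2C2O4, so n(H2C2O4) = 0.002632 x 5/2 = 0.006580 mol.
[H2C2O4] = 0.006580 / 0.03926 L = 0.168 M.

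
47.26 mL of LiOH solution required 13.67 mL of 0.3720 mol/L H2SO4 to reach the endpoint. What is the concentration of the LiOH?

0.215 M

n(H2SO4) delivered = 0.3720 x 0.01367 = 0.005085 mol.
The reaction is 2 LiOH + 1 H2SO4, so n(LiOH) = 0.005085 x 2/1 = 0.01017 mol.
[LiOH] = 0.01017 mol / 0.04726 L = 0.215 M.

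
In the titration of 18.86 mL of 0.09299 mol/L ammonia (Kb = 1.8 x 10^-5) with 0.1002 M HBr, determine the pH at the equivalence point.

n(NH3) = 0.09299 x 0.01886 = 0.001754 mol; V(HBr) at equivalence = 0.001754/0.1002 = 0.01750 L.
At equivalence the base is fully converted to NH4+; total volume = 0.03636 L, so [NH4+] = 0.001754/0.03636 = 0.04823 M.
Ka(NH4+) = Kw/Kb = 1.0e-14 / 1.8 x 10^-5 = 5.56e-10.
[H^+] = sqrt(Ka x [NH4+]) = sqrt(5.56e-10 x 0.04823) = 5.18e-6 M.
pH = -log(5.18e-6) = 5.29.

5.29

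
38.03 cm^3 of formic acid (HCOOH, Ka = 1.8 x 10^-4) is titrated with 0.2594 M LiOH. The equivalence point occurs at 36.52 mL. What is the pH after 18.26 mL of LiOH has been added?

18.26 mL is exactly half the equivalence volume (36.52/2), i.e. the half-equivalence point.
There, n(HA) = n(A^-), so pH = pKa = -log(1.8 x 10^-4) = 3.74.

3.74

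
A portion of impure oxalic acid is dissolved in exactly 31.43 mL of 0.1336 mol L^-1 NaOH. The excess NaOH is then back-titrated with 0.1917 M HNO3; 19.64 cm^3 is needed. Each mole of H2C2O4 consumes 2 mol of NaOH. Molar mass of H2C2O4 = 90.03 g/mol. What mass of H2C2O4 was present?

Total n(NaOH) added = 0.1336 x 0.03143 = 0.004199 mol.
n(HNO3) used = 0.1917 x 0.01964 = 0.003765 mol, which equals the excess n(NaOH).
So n(NaOH) consumed by the sample = 0.004199 - 0.003765 = 0.0004341 mol.
n(H2C2O4) = 0.0004341 / 2 = 0.0002170 mol.
mass = 0.0002170 mol x 90.03 g/mol = 0.0195 g.

0.0195 g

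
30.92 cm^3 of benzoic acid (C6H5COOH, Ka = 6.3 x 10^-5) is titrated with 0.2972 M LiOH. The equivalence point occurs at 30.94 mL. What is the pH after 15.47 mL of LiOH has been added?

15.47 mL is exactly half the equivalence volume (30.94/2), i.e. the half-equivalence point.
There, n(HA) = n(A^-), so pH = pKa = -log(6.3 x 10^-5) = 4.20.

4.20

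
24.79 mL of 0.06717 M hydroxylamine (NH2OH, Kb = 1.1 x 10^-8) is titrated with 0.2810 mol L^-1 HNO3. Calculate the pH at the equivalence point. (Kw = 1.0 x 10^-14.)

n(NH2OH) = 0.06717 x 0.02479 = 0.001665 mol; V(HNO3) at equivalence = 0.001665/0.2810 = 0.005926 L.
At equivalence the base is fully converted to NH3OH+; total volume = 0.03072 L, so [NH3OH+] = 0.001665/0.03072 = 0.05421 M.
Ka(NH3OH+) = Kw/Kb = 1.0e-14 / 1.1 x 10^-8 = 9.09e-7.
[H^+] = sqrt(Ka x [NH3OH+]) = sqrt(9.09e-7 x 0.05421) = 0.000222 M.
pH = -log(0.000222) = 3.65.

3.65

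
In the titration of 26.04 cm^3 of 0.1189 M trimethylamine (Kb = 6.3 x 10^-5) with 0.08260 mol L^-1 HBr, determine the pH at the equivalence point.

5.56

n((CH3)3N) = 0.1189 x 0.02604 = 0.003096 mol; V(HBr) at equivalence = 0.003096/0.08260 = 0.03748 L.
At equivalence the base is fully converted to (CH3)3NH+; total volume = 0.06352 L, so [(CH3)3NH+] = 0.003096/0.06352 = 0.04874 M.
Ka((CH3)3NH+) = Kw/Kb = 1.0e-14 / 6.3 x 10^-5 = 1.59e-10.
[H^+] = sqrt(Ka x [(CH3)3NH+]) = sqrt(1.59e-10 x 0.04874) = 2.78e-6 M.
pH = -log(2.78e-6) = 5.56.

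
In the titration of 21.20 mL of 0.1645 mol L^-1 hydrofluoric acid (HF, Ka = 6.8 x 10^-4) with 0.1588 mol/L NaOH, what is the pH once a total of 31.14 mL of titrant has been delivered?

12.44

n(acid) = 0.1645 x 0.02120 = 0.003487 mol; n(NaOH) added = 0.1588 x 0.03114 = 0.004945 mol.
Base is in excess by 0.004945 - 0.003487 = 0.001458 mol in a total volume of 0.05234 L.
[OH^-] = 0.001458/0.05234 = 0.02785 M, so pOH = 1.56 and pH = 14.00 - 1.56 = 12.44.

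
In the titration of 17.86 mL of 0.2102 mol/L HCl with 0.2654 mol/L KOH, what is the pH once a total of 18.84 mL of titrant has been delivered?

12.53

n(acid) = 0.2102 x 0.01786 = 0.003754 mol; n(KOH) added = 0.2654 x 0.01884 = 0.005000 mol.
Base is in excess by 0.005000 - 0.003754 = 0.001246 mol in a total volume of 0.03670 L.
[OH^-] = 0.001246/0.03670 = 0.03395 M, so pOH = 1.47 and pH = 14.00 - 1.47 = 12.53.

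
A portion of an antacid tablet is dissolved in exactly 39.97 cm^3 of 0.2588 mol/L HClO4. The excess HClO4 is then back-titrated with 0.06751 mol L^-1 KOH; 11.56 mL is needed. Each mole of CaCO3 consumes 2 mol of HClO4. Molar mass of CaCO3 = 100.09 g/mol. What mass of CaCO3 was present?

Total n(HClO4) added = 0.2588 x 0.03997 = 0.01034 mol.
n(KOH) used = 0.06751 x 0.01156 = 0.0007804 mol, which equals the excess n(HClO4).
So n(HClO4) consumed by the sample = 0.01034 - 0.0007804 = 0.009564 mol.
n(CaCO3) = 0.009564 / 2 = 0.004782 mol.
mass = 0.004782 mol x 100.09 g/mol = 0.479 g.

0.479 g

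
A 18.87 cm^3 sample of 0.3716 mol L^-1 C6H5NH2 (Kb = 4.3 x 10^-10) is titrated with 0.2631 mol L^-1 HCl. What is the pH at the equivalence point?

n(C6H5NH2) = 0.3716 x 0.01887 = 0.007012 mol; V(HCl) at equivalence = 0.007012/0.2631 = 0.02665 L.
At equivalence the base is fully converted to C6H5NH3+; total volume = 0.04552 L, so [C6H5NH3+] = 0.007012/0.04552 = 0.1540 M.
Ka(C6H5NH3+) = Kw/Kb = 1.0e-14 / 4.3 x 10^-10 = 2.33e-5.
[H^+] = sqrt(Ka x [C6H5NH3+]) = sqrt(2.33e-5 x 0.1540) = 0.00189 M.
pH = -log(0.00189) = 2.72.

2.72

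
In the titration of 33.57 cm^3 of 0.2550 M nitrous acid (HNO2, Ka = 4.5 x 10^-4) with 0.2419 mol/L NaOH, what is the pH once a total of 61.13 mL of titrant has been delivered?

n(acid) = 0.2550 x 0.03357 = 0.008560 mol; n(NaOH) added = 0.2419 x 0.06113 = 0.01479 mol.
Base is in excess by 0.01479 - 0.008560 = 0.006227 mol in a total volume of 0.09470 L.
[OH^-] = 0.006227/0.09470 = 0.06575 M, so pOH = 1.18 and pH = 14.00 - 1.18 = 12.82.

12.82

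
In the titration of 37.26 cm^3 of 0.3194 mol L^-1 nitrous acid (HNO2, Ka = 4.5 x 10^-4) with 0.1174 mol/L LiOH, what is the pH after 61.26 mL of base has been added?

3.53

Initial n(HNO2) = 0.3194 x 0.03726 = 0.01190 mol.
n(LiOH) added = 0.1174 x 0.06126 = 0.007192 mol, converting that many moles of HNO2 to NO2-.
Remaining n(HNO2) = 0.004709 mol; n(NO2-) = 0.007192 mol.
By Henderson-Hasselbalch, pH = pKa + log([A^-]/[HA]) = 3.35 + log(0.007192/0.004709) = 3.35 + (+0.18) = 3.53.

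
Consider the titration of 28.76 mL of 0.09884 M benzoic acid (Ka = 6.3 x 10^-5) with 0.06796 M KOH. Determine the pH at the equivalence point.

8.40

n(C6H5COOH) = 0.09884 x 0.02876 = 0.002843 mol; V(KOH) at equivalence = 0.002843/0.06796 = 0.04183 L.
At equivalence all the acid is converted to C6H5COO-; total volume = 0.02876 + 0.04183 = 0.07059 L, so [C6H5COO-] = 0.002843/0.07059 = 0.04027 M.
Kb = Kw/Ka = 1.0e-14 / 6.3 x 10^-5 = 1.59e-10.
[OH^-] = sqrt(Kb x [C6H5COO-]) = sqrt(1.59e-10 x 0.04027) = 2.53e-6 M.
pOH = 5.60, so pH = 14.00 - 5.60 = 8.40.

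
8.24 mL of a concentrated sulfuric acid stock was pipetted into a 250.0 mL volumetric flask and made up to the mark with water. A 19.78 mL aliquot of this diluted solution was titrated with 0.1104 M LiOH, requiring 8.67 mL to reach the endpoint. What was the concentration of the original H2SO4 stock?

n(LiOH) = 0.1104 x 0.008670 = 0.0009572 mol.
n(H2SO4) in the aliquot = 0.0009572 x 1/2 = 0.0004786 mol.
[diluted H2SO4] = 0.0004786 / 0.01978 = 0.02420 M.
Dilution factor = 250.0/8.240 = 30.34, so [stock] = 0.02420 x 30.34 = 0.734 M.

0.734 M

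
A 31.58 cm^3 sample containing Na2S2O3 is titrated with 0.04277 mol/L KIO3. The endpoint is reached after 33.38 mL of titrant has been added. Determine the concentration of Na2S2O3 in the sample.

0.271 M

n(KIO3) = 0.04277 x 0.03338 = 0.001428 mol.
From the balanced equation, 1 mol KIO3 reacts with 6 mol Na2S2O3, so n(Na2S2O3) = 0.001428 x 6/1 = 0.008566 mol.
[Na2S2O3] = 0.008566 / 0.03158 L = 0.271 M.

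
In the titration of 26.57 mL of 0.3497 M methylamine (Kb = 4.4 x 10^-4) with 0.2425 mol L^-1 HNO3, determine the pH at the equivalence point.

5.74

n(CH3NH2) = 0.3497 x 0.02657 = 0.009292 mol; V(HNO3) at equivalence = 0.009292/0.2425 = 0.03832 L.
At equivalence the base is fully converted to CH3NH3+; total volume = 0.06489 L, so [CH3NH3+] = 0.009292/0.06489 = 0.1432 M.
Ka(CH3NH3+) = Kw/Kb = 1.0e-14 / 4.4 x 10^-4 = 2.27e-11.
[H^+] = sqrt(Ka x [CH3NH3+]) = sqrt(2.27e-11 x 0.1432) = 1.80e-6 M.
pH = -log(1.80e-6) = 5.74.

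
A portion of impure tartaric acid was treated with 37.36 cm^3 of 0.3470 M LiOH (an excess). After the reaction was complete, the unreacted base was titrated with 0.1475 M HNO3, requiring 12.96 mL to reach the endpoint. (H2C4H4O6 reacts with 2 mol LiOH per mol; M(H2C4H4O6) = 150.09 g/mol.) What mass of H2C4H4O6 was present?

Total n(LiOH) added = 0.3470 x 0.03736 = 0.01296 mol.
n(HNO3) used = 0.1475 x 0.01296 = 0.001912 mol, which equals the excess n(LiOH).
So n(LiOH) consumed by the sample = 0.01296 - 0.001912 = 0.01105 mol.
n(H2C4H4O6) = 0.01105 / 2 = 0.005526 mol.
mass = 0.005526 mol x 150.09 g/mol = 0.829 g.

0.829 g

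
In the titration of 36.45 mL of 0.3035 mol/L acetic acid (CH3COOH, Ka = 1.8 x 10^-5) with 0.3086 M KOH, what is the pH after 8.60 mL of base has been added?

Initial n(CH3COOH) = 0.3035 x 0.03645 = 0.01106 mol.
n(KOH) added = 0.3086 x 0.008600 = 0.002654 mol, converting that many moles of CH3COOH to CH3COO-.
Remaining n(CH3COOH) = 0.008409 mol; n(CH3COO-) = 0.002654 mol.
By Henderson-Hasselbalch, pH = pKa + log([A^-]/[HA]) = 4.74 + log(0.002654/0.008409) = 4.74 + (-0.50) = 4.24.

4.24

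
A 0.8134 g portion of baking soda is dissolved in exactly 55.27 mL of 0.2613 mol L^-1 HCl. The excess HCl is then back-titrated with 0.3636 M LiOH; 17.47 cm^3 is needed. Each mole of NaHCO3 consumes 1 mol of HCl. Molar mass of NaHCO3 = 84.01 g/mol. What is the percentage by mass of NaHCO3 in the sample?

Total n(HCl) added = 0.2613 x 0.05527 = 0.01444 mol.
n(LiOH) used = 0.3636 x 0.01747 = 0.006352 mol, which equals the excess n(HCl).
So n(HCl) consumed by the sample = 0.01444 - 0.006352 = 0.008090 mol.
n(NaHCO3) = 0.008090 / 1 = 0.008090 mol.
mass NaHCO3 = 0.008090 x 84.01 = 0.6796 g, so %NaHCO3 = 0.6796/0.8134 x 100 = 83.6%.

83.6%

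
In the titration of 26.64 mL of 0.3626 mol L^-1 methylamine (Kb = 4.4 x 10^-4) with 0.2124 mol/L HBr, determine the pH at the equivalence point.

n(CH3NH2) = 0.3626 x 0.02664 = 0.009660 mol; V(HBr) at equivalence = 0.009660/0.2124 = 0.04548 L.
At equivalence the base is fully converted to CH3NH3+; total volume = 0.07212 L, so [CH3NH3+] = 0.009660/0.07212 = 0.1339 M.
Ka(CH3NH3+) = Kw/Kb = 1.0e-14 / 4.4 x 10^-4 = 2.27e-11.
[H^+] = sqrt(Ka x [CH3NH3+]) = sqrt(2.27e-11 x 0.1339) = 1.74e-6 M.
pH = -log(1.74e-6) = 5.76.

5.76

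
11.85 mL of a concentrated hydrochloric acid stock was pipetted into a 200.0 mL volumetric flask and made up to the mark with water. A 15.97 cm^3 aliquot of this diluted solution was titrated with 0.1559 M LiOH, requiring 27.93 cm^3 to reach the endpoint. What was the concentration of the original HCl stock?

4.60 M

n(LiOH) = 0.1559 x 0.02793 = 0.004354 mol.
n(HCl) in the aliquot = 0.004354 mol.
[diluted HCl] = 0.004354 / 0.01597 = 0.2727 M.
Dilution factor = 200.0/11.85 = 16.88, so [stock] = 0.2727 x 16.88 = 4.60 M.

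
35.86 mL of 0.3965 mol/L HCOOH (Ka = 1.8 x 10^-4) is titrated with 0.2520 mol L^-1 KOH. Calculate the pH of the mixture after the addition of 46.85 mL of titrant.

Initial n(HCOOH) = 0.3965 x 0.03586 = 0.01422 mol.
n(KOH) added = 0.2520 x 0.04685 = 0.01181 mol, converting that many moles of HCOOH to HCOO-.
Remaining n(HCOOH) = 0.002412 mol; n(HCOO-) = 0.01181 mol.
By Henderson-Hasselbalch, pH = pKa + log([A^-]/[HA]) = 3.74 + log(0.01181/0.002412) = 3.74 + (+0.69) = 4.43.

4.43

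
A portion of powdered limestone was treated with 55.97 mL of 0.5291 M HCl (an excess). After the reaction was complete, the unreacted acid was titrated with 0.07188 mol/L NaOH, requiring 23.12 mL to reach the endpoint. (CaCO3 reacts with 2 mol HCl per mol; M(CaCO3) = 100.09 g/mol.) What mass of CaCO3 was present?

Total n(HCl) added = 0.5291 x 0.05597 = 0.02961 mol.
n(NaOH) used = 0.07188 x 0.02312 = 0.001662 mol, which equals the excess n(HCl).
So n(HCl) consumed by the sample = 0.02961 - 0.001662 = 0.02795 mol.
n(CaCO3) = 0.02795 / 2 = 0.01398 mol.
mass = 0.01398 mol x 100.09 g/mol = 1.40 g.

1.40 g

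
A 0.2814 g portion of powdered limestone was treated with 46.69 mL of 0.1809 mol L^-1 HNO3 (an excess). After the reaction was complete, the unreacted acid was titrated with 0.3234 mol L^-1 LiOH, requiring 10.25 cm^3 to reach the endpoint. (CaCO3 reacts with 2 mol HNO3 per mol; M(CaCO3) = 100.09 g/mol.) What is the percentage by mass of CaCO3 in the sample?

91.3%

Total n(HNO3) added = 0.1809 x 0.04669 = 0.008446 mol.
n(LiOH) used = 0.3234 x 0.01025 = 0.003315 mol, which equals the excess n(HNO3).
So n(HNO3) consumed by the sample = 0.008446 - 0.003315 = 0.005131 mol.
n(CaCO3) = 0.005131 / 2 = 0.002566 mol.
mass CaCO3 = 0.002566 x 100.09 = 0.2568 g, so %CaCO3 = 0.2568/0.2814 x 100 = 91.3%.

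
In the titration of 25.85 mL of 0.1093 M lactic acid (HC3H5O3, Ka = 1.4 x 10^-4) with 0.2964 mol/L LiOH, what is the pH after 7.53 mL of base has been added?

4.43

Initial n(HC3H5O3) = 0.1093 x 0.02585 = 0.002825 mol.
n(LiOH) added = 0.2964 x 0.007530 = 0.002232 mol, converting that many moles of HC3H5O3 to C3H5O3-.
Remaining n(HC3H5O3) = 0.0005935 mol; n(C3H5O3-) = 0.002232 mol.
By Henderson-Hasselbalch, pH = pKa + log([A^-]/[HA]) = 3.85 + log(0.002232/0.0005935) = 3.85 + (+0.58) = 4.43.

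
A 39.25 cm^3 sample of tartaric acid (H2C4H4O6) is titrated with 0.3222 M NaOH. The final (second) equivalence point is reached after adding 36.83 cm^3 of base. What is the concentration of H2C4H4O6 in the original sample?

0.151 M

n(NaOH) = 0.3222 x 0.03683 = 0.01187 mol.
At the final (second) equivalence point, 2 mol OH^- react per mol H2C4H4O6, so n(H2C4H4O6) = 0.01187 / 2 = 0.005933 mol.
[H2C4H4O6] = 0.005933 / 0.03925 L = 0.151 M.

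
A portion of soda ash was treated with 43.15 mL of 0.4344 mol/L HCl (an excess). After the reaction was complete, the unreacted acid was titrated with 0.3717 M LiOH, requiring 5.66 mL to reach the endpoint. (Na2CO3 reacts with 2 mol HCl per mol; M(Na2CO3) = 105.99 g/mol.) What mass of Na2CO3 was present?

Total n(HCl) added = 0.4344 x 0.04315 = 0.01874 mol.
n(LiOH) used = 0.3717 x 0.005660 = 0.002104 mol, which equals the excess n(HCl).
So n(HCl) consumed by the sample = 0.01874 - 0.002104 = 0.01664 mol.
n(Na2CO3) = 0.01664 / 2 = 0.008320 mol.
mass = 0.008320 mol x 105.99 g/mol = 0.882 g.

0.882 g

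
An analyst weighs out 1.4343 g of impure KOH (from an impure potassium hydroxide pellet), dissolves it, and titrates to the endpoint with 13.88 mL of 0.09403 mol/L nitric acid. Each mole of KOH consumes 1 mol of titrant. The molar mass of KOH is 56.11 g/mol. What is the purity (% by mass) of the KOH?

n(HNO3) = 0.09403 x 0.01388 = 0.001305 mol.
n(KOH) = 0.001305 / 1 = 0.001305 mol.
mass of KOH = 0.001305 x 56.11 = 0.07323 g.
% purity = 0.07323 / 1.4343 x 100 = 5.11%.

5.11%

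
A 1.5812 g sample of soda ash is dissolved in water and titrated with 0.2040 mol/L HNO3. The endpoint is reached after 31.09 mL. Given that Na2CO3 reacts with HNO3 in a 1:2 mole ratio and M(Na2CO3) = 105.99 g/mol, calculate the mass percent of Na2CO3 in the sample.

n(HNO3) = 0.2040 x 0.03109 = 0.006342 mol.
n(Na2CO3) = 0.006342 / 2 = 0.003171 mol.
mass of Na2CO3 = 0.003171 x 105.99 = 0.3361 g.
% purity = 0.3361 / 1.5812 x 100 = 21.3%.

21.3%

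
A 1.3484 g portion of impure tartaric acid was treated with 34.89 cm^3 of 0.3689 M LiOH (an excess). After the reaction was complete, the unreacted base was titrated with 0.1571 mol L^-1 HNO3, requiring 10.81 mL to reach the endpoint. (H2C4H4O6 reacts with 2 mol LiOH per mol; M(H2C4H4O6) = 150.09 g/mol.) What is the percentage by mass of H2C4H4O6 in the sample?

62.2%

Total n(LiOH) added = 0.3689 x 0.03489 = 0.01287 mol.
n(HNO3) used = 0.1571 x 0.01081 = 0.001698 mol, which equals the excess n(LiOH).
So n(LiOH) consumed by the sample = 0.01287 - 0.001698 = 0.01117 mol.
n(H2C4H4O6) = 0.01117 / 2 = 0.005586 mol.
mass H2C4H4O6 = 0.005586 x 150.09 = 0.8385 g, so %H2C4H4O6 = 0.8385/1.3484 x 100 = 62.2%.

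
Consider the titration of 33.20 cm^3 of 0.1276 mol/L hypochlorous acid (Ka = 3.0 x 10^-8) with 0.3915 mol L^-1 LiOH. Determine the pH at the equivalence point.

10.25

n(HClO) = 0.1276 x 0.03320 = 0.004236 mol; V(LiOH) at equivalence = 0.004236/0.3915 = 0.01082 L.
At equivalence all the acid is converted to ClO-; total volume = 0.03320 + 0.01082 = 0.04402 L, so [ClO-] = 0.004236/0.04402 = 0.09623 M.
Kb = Kw/Ka = 1.0e-14 / 3.0 x 10^-8 = 3.33e-7.
[OH^-] = sqrt(Kb x [ClO-]) = sqrt(3.33e-7 x 0.09623) = 0.000179 M.
pOH = 3.75, so pH = 14.00 - 3.75 = 10.25.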